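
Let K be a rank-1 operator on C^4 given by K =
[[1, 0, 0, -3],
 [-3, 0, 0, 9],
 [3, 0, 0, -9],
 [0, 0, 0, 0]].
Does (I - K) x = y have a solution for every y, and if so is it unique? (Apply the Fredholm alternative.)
(I - K) is singular (det(I - K) = 0, i.e. 1 ∈ sigma(K)). (I - K) x = y is solvable iff y ⊥ ker((I - K)^*) = span{(1, 0, 0, -3)}, i.e. iff y_1 - 3y_4 = 0. When solvable, the solutions are x = y + c·(1, -3, 3, 0), c arbitrary (ker(I - K) = span{(1, -3, 3, 0)}, dimension 1).

K has rank 1, so it is an outer product K = u v^T: every row of K is a multiple of one row vector. Reading off the entries, u = (1, -3, 3, 0) and v = (1, 0, 0, -3) (row i of K equals u_i·v^T). A rank-one matrix u v^T satisfies K u = u (v·u) and kills the (3)-dimensional subspace v^⊥, so its characteristic polynomial is lambda^3 (lambda - v·u) with v·u = tr K = 1. Hence the eigenvalues of I - K are 1 (multiplicity 3) and 1 - (1) = 0, so det(I - K) = 0. (Direct check: I - K =
[[0, 0, 0, 3],
 [3, 1, 0, -9],
 [-3, 0, 1, 9],
 [0, 0, 0, 1]]
has determinant 0.) So 1 is an eigenvalue of K and (I - K) is not invertible. The finite-dimensional Fredholm alternative says: either (I - K) is invertible, or ker(I - K) ≠ {0} and then range(I - K) = ker((I - K)^*)^⊥, with dim ker(I - K) = dim ker((I - K)^*). We are in the second case, so we need both kernels. Kernel of I - K: (I - K) u = u - u (v·u) = u - u = 0, so ker(I - K) = span{u} = span{(1, -3, 3, 0)} (it is exactly 1-dimensional because rank(I - K) = 3). Kernel of the adjoint: K is real, so (I - K)^* = I - K^T = I - v u^T, and (I - v u^T) v = v - v (u·v) = 0; hence ker((I - K)^*) = span{v} = span{(1, 0, 0, -3)}. Therefore (I - K) x = y is solvable iff <y, v> = 0, i.e. iff y_1 - 3y_4 = 0. When this holds, K y = u (v·y) = 0, so (I - K) y = y and x = y is a particular solution; the full solution set is the line x = y + c·u = y + c·(1, -3, 3, 0), c ∈ C.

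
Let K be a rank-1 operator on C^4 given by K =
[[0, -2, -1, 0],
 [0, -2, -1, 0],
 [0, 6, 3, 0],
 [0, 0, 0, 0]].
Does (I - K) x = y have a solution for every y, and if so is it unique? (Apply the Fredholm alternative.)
(I - K) is singular (det(I - K) = 0, i.e. 1 ∈ sigma(K)). (I - K) x = y is solvable iff y ⊥ ker((I - K)^*) = span{(0, -2, -1, 0)}, i.e. iff -2y_2 - y_3 = 0. When solvable, the solutions are x = y + c·(1, 1, -3, 0), c arbitrary (ker(I - K) = span{(1, 1, -3, 0)}, dimension 1).

K has rank 1, so it is an outer product K = u v^T: every row of K is a multiple of one row vector. Reading off the entries, u = (1, 1, -3, 0) and v = (0, -2, -1, 0) (row i of K equals u_i·v^T). A rank-one matrix u v^T satisfies K u = u (v·u) and kills the (3)-dimensional subspace v^⊥, so its characteristic polynomial is lambda^3 (lambda - v·u) with v·u = tr K = 1. Hence the eigenvalues of I - K are 1 (multiplicity 3) and 1 - (1) = 0, so det(I - K) = 0. (Direct check: I - K =
[[1, 2, 1, 0],
 [0, 3, 1, 0],
 [0, -6, -2, 0],
 [0, 0, 0, 1]]
has determinant 0.) So 1 is an eigenvalue of K and (I - K) is not invertible. The finite-dimensional Fredholm alternative says: either (I - K) is invertible, or ker(I - K) ≠ {0} and then range(I - K) = ker((I - K)^*)^⊥, with dim ker(I - K) = dim ker((I - K)^*). We are in the second case, so we need both kernels. Kernel of I - K: (I - K) u = u - u (v·u) = u - u = 0, so ker(I - K) = span{u} = span{(1, 1, -3, 0)} (it is exactly 1-dimensional because rank(I - K) = 3). Kernel of the adjoint: K is real, so (I - K)^* = I - K^T = I - v u^T, and (I - v u^T) v = v - v (u·v) = 0; hence ker((I - K)^*) = span{v} = span{(0, -2, -1, 0)}. Therefore (I - K) x = y is solvable iff <y, v> = 0, i.e. iff -2y_2 - y_3 = 0. When this holds, K y = u (v·y) = 0, so (I - K) y = y and x = y is a particular solution; the full solution set is the line x = y + c·u = y + c·(1, 1, -3, 0), c ∈ C.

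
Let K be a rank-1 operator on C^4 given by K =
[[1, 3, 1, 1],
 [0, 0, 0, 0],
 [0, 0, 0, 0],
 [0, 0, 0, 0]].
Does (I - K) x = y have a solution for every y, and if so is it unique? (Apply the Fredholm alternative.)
(I - K) is singular (det(I - K) = 0, i.e. 1 ∈ sigma(K)). (I - K) x = y is solvable iff y ⊥ ker((I - K)^*) = span{(1, 3, 1, 1)}, i.e. iff y_1 + 3y_2 + y_3 + y_4 = 0. When solvable, the solutions are x = y + c·(1, 0, 0, 0), c arbitrary (ker(I - K) = span{(1, 0, 0, 0)}, dimension 1).

K has rank 1, so it is an outer product K = u v^T: every row of K is a multiple of one row vector. Reading off the entries, u = (1, 0, 0, 0) and v = (1, 3, 1, 1) (row i of K equals u_i·v^T). A rank-one matrix u v^T satisfies K u = u (v·u) and kills the (3)-dimensional subspace v^⊥, so its characteristic polynomial is lambda^3 (lambda - v·u) with v·u = tr K = 1. Hence the eigenvalues of I - K are 1 (multiplicity 3) and 1 - (1) = 0, so det(I - K) = 0. (Direct check: I - K =
[[0, -3, -1, -1],
 [0, 1, 0, 0],
 [0, 0, 1, 0],
 [0, 0, 0, 1]]
has determinant 0.) So 1 is an eigenvalue of K and (I - K) is not invertible. The finite-dimensional Fredholm alternative says: either (I - K) is invertible, or ker(I - K) ≠ {0} and then range(I - K) = ker((I - K)^*)^⊥, with dim ker(I - K) = dim ker((I - K)^*). We are in the second case, so we need both kernels. Kernel of I - K: (I - K) u = u - u (v·u) = u - u = 0, so ker(I - K) = span{u} = span{(1, 0, 0, 0)} (it is exactly 1-dimensional because rank(I - K) = 3). Kernel of the adjoint: K is real, so (I - K)^* = I - K^T = I - v u^T, and (I - v u^T) v = v - v (u·v) = 0; hence ker((I - K)^*) = span{v} = span{(1, 3, 1, 1)}. Therefore (I - K) x = y is solvable iff <y, v> = 0, i.e. iff y_1 + 3y_2 + y_3 + y_4 = 0. When this holds, K y = u (v·y) = 0, so (I - K) y = y and x = y is a particular solution; the full solution set is the line x = y + c·u = y + c·(1, 0, 0, 0), c ∈ C.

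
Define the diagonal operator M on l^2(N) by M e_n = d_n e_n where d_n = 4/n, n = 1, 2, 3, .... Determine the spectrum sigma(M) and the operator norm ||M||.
sigma(M) = {4/n : n ≥ 1} ∪ {0}; ||M|| = 4

A bounded diagonal operator on l^2 with diagonal entries d_n has spectrum equal to the closure of {d_n : n ≥ 1}: every d_n is an eigenvalue (with eigenvector e_n), so {d_n} ⊂ sigma(M); the spectrum is closed, so its closure is too; and for lambda not in the closure, (M - lambda I) has bounded inverse (the diagonal entries 1/(d_n - lambda) are bounded). For our sequence d_n = 4/n, n = 1, 2, 3, ...:
  - {d_n} = {4/n : n ≥ 1}; the only limit point is 0
  - closure = {4/n : n ≥ 1} ∪ {0}
For the norm: a diagonal operator has ||M|| = sup_n |d_n|. Here d_n = 4/n is positive and decreasing, so sup_n |d_n| = d_1 = 4. So ||M|| = 4.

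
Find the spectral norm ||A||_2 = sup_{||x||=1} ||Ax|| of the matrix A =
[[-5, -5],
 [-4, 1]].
||A||_2 = sqrt((67 + sqrt(1989))/2) ≈ 7.4699 (= sqrt(largest eigenvalue of A^T A))

||A||_2 = sigma_max(A) = sqrt(lambda_max(A^T A)). Form the symmetric matrix M = A^T A =
[[41, 21],
 [21, 26]].
Its characteristic polynomial (trace, determinant of M give the coefficients) is
  p(λ) = det(λ I - M) = λ^2 - 67λ + 625.
For λ^2 - 67λ + 625 the discriminant is 1989. It is nonnegative but not a perfect square, so the roots are real and irrational: λ = (67 ± sqrt(1989))/2 ≈ 55.7991, 11.2009.
So the eigenvalues of A^T A are ≈ 11.2009, 55.7991 (all ≥ 0, as they must be for A^T A). The largest is λ_max = (67 + sqrt(1989))/2 ≈ 55.7991, hence ||A||_2 = sqrt(λ_max) = sqrt((67 + sqrt(1989))/2) ≈ 7.4699.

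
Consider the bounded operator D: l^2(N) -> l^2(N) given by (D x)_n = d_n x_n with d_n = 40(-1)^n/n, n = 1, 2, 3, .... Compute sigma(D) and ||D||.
sigma(D) = {40(-1)^n/n : n ≥ 1} ∪ {0}; ||D|| = 40

A bounded diagonal operator on l^2 with diagonal entries d_n has spectrum equal to the closure of {d_n : n ≥ 1}: every d_n is an eigenvalue (with eigenvector e_n), so {d_n} ⊂ sigma(D); the spectrum is closed, so its closure is too; and for lambda not in the closure, (D - lambda I) has bounded inverse (the diagonal entries 1/(d_n - lambda) are bounded). For our sequence d_n = 40(-1)^n/n, n = 1, 2, 3, ...:
  - {d_n} = {40(-1)^n/n : n ≥ 1}; the only limit point is 0
  - closure = {40(-1)^n/n : n ≥ 1} ∪ {0}
For the norm: a diagonal operator has ||D|| = sup_n |d_n|. Here |d_n| = 40/n is decreasing, so sup_n |d_n| = |d_1| = 40. So ||D|| = 40.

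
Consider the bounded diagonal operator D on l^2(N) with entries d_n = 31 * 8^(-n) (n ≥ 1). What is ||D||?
||D|| = 31/8 (attained at n = 1)

For D diagonal, ||D|| = sup_n |d_n|. The sequence d_n = 31 * 8^(-n) is positive and strictly decreasing (ratio 8^(-1) < 1), so the supremum is d_1 = 31/8. Hence ||D|| = 31/8.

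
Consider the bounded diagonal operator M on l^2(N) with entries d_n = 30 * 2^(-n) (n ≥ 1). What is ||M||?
||M|| = 15 (attained at n = 1)

For M diagonal, ||M|| = sup_n |d_n|. The sequence d_n = 30 * 2^(-n) is positive and strictly decreasing (ratio 2^(-1) < 1), so the supremum is d_1 = 30/2 = 15. Hence ||M|| = 15.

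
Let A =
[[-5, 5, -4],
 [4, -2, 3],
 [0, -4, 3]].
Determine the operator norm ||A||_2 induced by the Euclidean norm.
||A||_2 ≈ 10.437 (= sqrt(largest eigenvalue of A^T A))

||A||_2 = sigma_max(A) = sqrt(lambda_max(A^T A)). Form the symmetric matrix M = A^T A =
[[41, -33, 32],
 [-33, 45, -38],
 [32, -38, 34]].
Its characteristic polynomial (trace, sum of principal 2x2 minors, determinant of M give the coefficients) is
  p(λ) = det(λ I - M) = λ^3 - 120λ^2 + 1212λ - 676.
No integer candidate from the rational root theorem (±divisors of 676) is a root, so the roots are irrational. The cubic discriminant is Δ = 11116216656 > 0, so there are three distinct real roots. p(0) = -676 and p(1) = 417 have opposite signs, so a root lies in (0, 1); Newton's method refines it to λ ≈ 0.5923. p(10) = 444 and p(11) = -533 have opposite signs, so a root lies in (10, 11); Newton's method refines it to λ ≈ 10.4771. p(108) = -9748 and p(109) = 741 have opposite signs, so a root lies in (108, 109); Newton's method refines it to λ ≈ 108.9306. Check (Vieta): the three roots sum to 120, matching tr M = 120.
So the eigenvalues of A^T A are ≈ 0.5923, 10.4771, 108.9306 (all ≥ 0, as they must be for A^T A). The largest is λ_max ≈ 108.9306, hence ||A||_2 = sqrt(λ_max) ≈ 10.437.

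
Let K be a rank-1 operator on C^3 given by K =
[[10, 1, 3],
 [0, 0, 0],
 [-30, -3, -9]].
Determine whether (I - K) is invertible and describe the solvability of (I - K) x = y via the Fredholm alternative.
(I - K) is singular (det(I - K) = 0, i.e. 1 ∈ sigma(K)). (I - K) x = y is solvable iff y ⊥ ker((I - K)^*) = span{(10, 1, 3)}, i.e. iff 10y_1 + y_2 + 3y_3 = 0. When solvable, the solutions are x = y + c·(1, 0, -3), c arbitrary (ker(I - K) = span{(1, 0, -3)}, dimension 1).

K has rank 1, so it is an outer product K = u v^T: every row of K is a multiple of one row vector. Reading off the entries, u = (1, 0, -3) and v = (10, 1, 3) (row i of K equals u_i·v^T). A rank-one matrix u v^T satisfies K u = u (v·u) and kills the (2)-dimensional subspace v^⊥, so its characteristic polynomial is lambda^2 (lambda - v·u) with v·u = tr K = 1. Hence the eigenvalues of I - K are 1 (multiplicity 2) and 1 - (1) = 0, so det(I - K) = 0. (Direct check: I - K =
[[-9, -1, -3],
 [0, 1, 0],
 [30, 3, 10]]
has determinant 0.) So 1 is an eigenvalue of K and (I - K) is not invertible. The finite-dimensional Fredholm alternative says: either (I - K) is invertible, or ker(I - K) ≠ {0} and then range(I - K) = ker((I - K)^*)^⊥, with dim ker(I - K) = dim ker((I - K)^*). We are in the second case, so we need both kernels. Kernel of I - K: (I - K) u = u - u (v·u) = u - u = 0, so ker(I - K) = span{u} = span{(1, 0, -3)} (it is exactly 1-dimensional because rank(I - K) = 2). Kernel of the adjoint: K is real, so (I - K)^* = I - K^T = I - v u^T, and (I - v u^T) v = v - v (u·v) = 0; hence ker((I - K)^*) = span{v} = span{(10, 1, 3)}. Therefore (I - K) x = y is solvable iff <y, v> = 0, i.e. iff 10y_1 + y_2 + 3y_3 = 0. When this holds, K y = u (v·y) = 0, so (I - K) y = y and x = y is a particular solution; the full solution set is the line x = y + c·u = y + c·(1, 0, -3), c ∈ C.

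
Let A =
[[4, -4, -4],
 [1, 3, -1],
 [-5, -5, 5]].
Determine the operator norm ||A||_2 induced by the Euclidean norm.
||A||_2 = sqrt((134 + sqrt(2308))/2) ≈ 9.5405 (= sqrt(largest eigenvalue of A^T A))

||A||_2 = sigma_max(A) = sqrt(lambda_max(A^T A)). Form the symmetric matrix M = A^T A =
[[42, 12, -42],
 [12, 50, -12],
 [-42, -12, 42]].
Its characteristic polynomial (trace, sum of principal 2x2 minors, determinant of M give the coefficients) is
  p(λ) = det(λ I - M) = λ^3 - 134λ^2 + 3912λ.
The constant term is 0, so λ = 0 is a root. Dividing out λ leaves p(λ) = λ(λ^2 - 134λ + 3912). For λ^2 - 134λ + 3912 the discriminant is 2308. It is nonnegative but not a perfect square, so the roots are real and irrational: λ = (134 ± sqrt(2308))/2 ≈ 91.0208, 42.9792.
So the eigenvalues of A^T A are ≈ 0, 42.9792, 91.0208 (all ≥ 0, as they must be for A^T A). The largest is λ_max = (134 + sqrt(2308))/2 ≈ 91.0208, hence ||A||_2 = sqrt(λ_max) = sqrt((134 + sqrt(2308))/2) ≈ 9.5405.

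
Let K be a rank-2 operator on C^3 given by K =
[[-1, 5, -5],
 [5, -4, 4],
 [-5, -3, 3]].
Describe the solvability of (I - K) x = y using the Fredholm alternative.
(I - K) is invertible (det(I - K) = -46 ≠ 0), so for every y in C^3 the equation (I - K) x = y has a unique solution.

K has rank 2 and factors as K = U V^T = u1 v1^T + u2 v2^T with u1 = (-2, 1, 2), v1 = (-1, -2, 2), u2 = (1, -2, 1), v2 = (-3, 1, -1) (multiplying out reproduces the displayed K). The nonzero eigenvalues of U V^T coincide with those of the 2 x 2 matrix G = V^T U = [[v1·u1, v1·u2], [v2·u1, v2·u2]] = [[4, 5], [5, -6]], and by the Sylvester determinant identity det(I_3 - U V^T) = det(I_2 - V^T U) = det([[-3, -5], [-5, 7]]) = (-3)(7) - (-5)(-5) = -46. (Direct check: I - K =
[[2, -5, 5],
 [-5, 5, -4],
 [5, 3, -2]]
has determinant -46.) The finite-dimensional Fredholm alternative says: either (I - K) is invertible, or ker(I - K) ≠ {0} and then range(I - K) = ker((I - K)^*)^⊥, with dim ker(I - K) = dim ker((I - K)^*). Since det(I - K) ≠ 0, 1 is not an eigenvalue of K and ker(I - K) = {0}, so we are in the first case: for every y there is a unique x = (I - K)^(-1) y. (Explicitly, by the Woodbury identity, (I - U V^T)^(-1) = I + U (I_2 - G)^(-1) V^T.)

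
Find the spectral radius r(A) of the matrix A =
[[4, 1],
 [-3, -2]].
r(A) = (2 + sqrt(24))/2 ≈ 3.4495

The eigenvalues of A are the roots of its characteristic polynomial. With M = A (coefficients from the trace and determinant):
  p(λ) = det(λ I - M) = λ^2 - 2λ - 5.
For λ^2 - 2λ - 5 the discriminant is 24. It is nonnegative but not a perfect square, so the roots are real and irrational: λ = (2 ± sqrt(24))/2 ≈ 3.4495, -1.4495.
Thus the eigenvalues (to 4 decimals) are 3.4495 (modulus 3.4495); -1.4495 (modulus 1.4495). The spectral radius is the largest modulus: r(A) = (2 + sqrt(24))/2 ≈ 3.4495. (Cross-check: r(A) ≤ ||A||_2 ≈ 5.3983; equality holds whenever A is normal, though it can also hold for some non-normal A.)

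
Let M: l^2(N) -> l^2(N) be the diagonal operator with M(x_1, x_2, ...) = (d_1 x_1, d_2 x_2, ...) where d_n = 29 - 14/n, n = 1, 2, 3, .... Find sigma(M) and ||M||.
sigma(M) = {29 - 14/n : n ≥ 1} ∪ {29}; ||M|| = 29

A bounded diagonal operator on l^2 with diagonal entries d_n has spectrum equal to the closure of {d_n : n ≥ 1}: every d_n is an eigenvalue (with eigenvector e_n), so {d_n} ⊂ sigma(M); the spectrum is closed, so its closure is too; and for lambda not in the closure, (M - lambda I) has bounded inverse (the diagonal entries 1/(d_n - lambda) are bounded). For our sequence d_n = 29 - 14/n, n = 1, 2, 3, ...:
  - {d_n} = {29 - 14/n : n ≥ 1}; the only limit point is 29
  - closure = {29 - 14/n : n ≥ 1} ∪ {29}
For the norm: a diagonal operator has ||M|| = sup_n |d_n|. Here d_n = 29 - 14/n increases monotonically from d_1 = 15 toward 29, with all terms in [15, 29); so sup_n |d_n| = 29 (the supremum is the limit, not attained). So ||M|| = 29.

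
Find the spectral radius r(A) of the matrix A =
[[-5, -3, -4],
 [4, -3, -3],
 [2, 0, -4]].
r(A) ≈ 6.4532

The eigenvalues of A are the roots of its characteristic polynomial. With M = A (coefficients from the trace, the sum of principal 2x2 minors, and det A):
  p(λ) = det(λ I - M) = λ^3 + 12λ^2 + 67λ + 114.
No integer candidate from the rational root theorem (±divisors of 114) is a root, so the roots are irrational. The cubic discriminant is Δ = -45688 < 0, so there is one real root and a complex-conjugate pair. p(-3) = -6 and p(-2) = 20 have opposite signs, so a root lies in (-3, -2); Newton's method refines it to λ ≈ -2.7375. Dividing out (λ - (-2.7375)) leaves approximately λ^2 + 9.2625λ + 41.644. For λ^2 + 9.2625λ + 41.644 the discriminant is -80.7818. It is negative, so the remaining roots are the complex-conjugate pair λ ≈ -4.6313 ± 4.4939i. Their product equals the constant term, so |λ|^2 ≈ 41.644 and |λ| ≈ 6.4532.
Thus the eigenvalues (to 4 decimals) are -2.7375 (modulus 2.7375); -4.6313 ± 4.4939i (modulus 6.4532). The spectral radius is the largest modulus: r(A) ≈ 6.4532. (Cross-check: r(A) ≤ ||A||_2 ≈ 7.3291; equality holds whenever A is normal, though it can also hold for some non-normal A.)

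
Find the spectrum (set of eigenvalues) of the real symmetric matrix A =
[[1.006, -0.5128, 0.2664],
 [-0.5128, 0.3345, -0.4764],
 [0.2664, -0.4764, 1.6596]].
sigma(A) ≈ {0, 1, 2}

A is real symmetric, so its spectrum consists of real eigenvalues. Expanding the characteristic polynomial of the displayed matrix gives
  det(λ I - A) = p(λ) = λ^3 + (-3)λ^2 + (2)λ + (0).
Solving p(λ) = 0 yields eigenvalues ≈ 0, 1, 2. (A is shown rounded to 4 decimals, so these recover the underlying integer eigenvalues to within that precision.)
Verification: the trace of A = 3 equals the sum of eigenvalues 3, and det(A) ≈ 0.0002 matches the eigenvalue product 0.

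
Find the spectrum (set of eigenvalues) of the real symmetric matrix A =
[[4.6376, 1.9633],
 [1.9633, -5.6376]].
sigma(A) ≈ {-6, 5}

A is real symmetric, so its spectrum consists of real eigenvalues. Expanding the characteristic polynomial of the displayed matrix gives
  det(λ I - A) = p(λ) = λ^2 + (1)λ + (-30).
Solving p(λ) = 0 yields eigenvalues ≈ -6, 5. (A is shown rounded to 4 decimals, so these recover the underlying integer eigenvalues to within that precision.)
Verification: the trace of A = -1 equals the sum of eigenvalues -1, and det(A) ≈ -29.9995 matches the eigenvalue product -30.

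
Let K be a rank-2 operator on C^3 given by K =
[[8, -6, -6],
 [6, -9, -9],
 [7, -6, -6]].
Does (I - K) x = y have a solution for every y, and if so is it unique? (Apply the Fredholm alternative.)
(I - K) is invertible (det(I - K) = -34 ≠ 0), so for every y in C^3 the equation (I - K) x = y has a unique solution.

K has rank 2 and factors as K = U V^T = u1 v1^T + u2 v2^T with u1 = (2, 3, 2), v1 = (3, -3, -3), u2 = (2, -3, 1), v2 = (1, 0, 0) (multiplying out reproduces the displayed K). The nonzero eigenvalues of U V^T coincide with those of the 2 x 2 matrix G = V^T U = [[v1·u1, v1·u2], [v2·u1, v2·u2]] = [[-9, 12], [2, 2]], and by the Sylvester determinant identity det(I_3 - U V^T) = det(I_2 - V^T U) = det([[10, -12], [-2, -1]]) = (10)(-1) - (-12)(-2) = -34. (Direct check: I - K =
[[-7, 6, 6],
 [-6, 10, 9],
 [-7, 6, 7]]
has determinant -34.) The finite-dimensional Fredholm alternative says: either (I - K) is invertible, or ker(I - K) ≠ {0} and then range(I - K) = ker((I - K)^*)^⊥, with dim ker(I - K) = dim ker((I - K)^*). Since det(I - K) ≠ 0, 1 is not an eigenvalue of K and ker(I - K) = {0}, so we are in the first case: for every y there is a unique x = (I - K)^(-1) y. (Explicitly, by the Woodbury identity, (I - U V^T)^(-1) = I + U (I_2 - G)^(-1) V^T.)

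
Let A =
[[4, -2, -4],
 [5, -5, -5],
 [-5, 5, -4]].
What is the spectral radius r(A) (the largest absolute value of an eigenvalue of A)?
r(A) ≈ 5.1874

The eigenvalues of A are the roots of its characteristic polynomial. With M = A (coefficients from the trace, the sum of principal 2x2 minors, and det A):
  p(λ) = det(λ I - M) = λ^3 + 5λ^2 - λ - 90.
No integer candidate from the rational root theorem (±divisors of 90) is a root, so the roots are irrational. The cubic discriminant is Δ = -165571 < 0, so there is one real root and a complex-conjugate pair. p(3) = -21 and p(4) = 50 have opposite signs, so a root lies in (3, 4); Newton's method refines it to λ ≈ 3.3446. Dividing out (λ - (3.3446)) leaves approximately λ^2 + 8.3446λ + 26.9092. For λ^2 + 8.3446λ + 26.9092 the discriminant is -38.0046. It is negative, so the remaining roots are the complex-conjugate pair λ ≈ -4.1723 ± 3.0824i. Their product equals the constant term, so |λ|^2 ≈ 26.9092 and |λ| ≈ 5.1874.
Thus the eigenvalues (to 4 decimals) are 3.3446 (modulus 3.3446); -4.1723 ± 3.0824i (modulus 5.1874). The spectral radius is the largest modulus: r(A) ≈ 5.1874. (Cross-check: r(A) ≤ ||A||_2 ≈ 11.2601; equality holds whenever A is normal, though it can also hold for some non-normal A.)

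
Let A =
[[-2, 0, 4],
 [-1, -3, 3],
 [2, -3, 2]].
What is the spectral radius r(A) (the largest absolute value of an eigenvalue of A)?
r(A) ≈ 3.3979

The eigenvalues of A are the roots of its characteristic polynomial. With M = A (coefficients from the trace, the sum of principal 2x2 minors, and det A):
  p(λ) = det(λ I - M) = λ^3 + 3λ^2 - 3λ - 30.
No integer candidate from the rational root theorem (±divisors of 30) is a root, so the roots are irrational. The cubic discriminant is Δ = -16011 < 0, so there is one real root and a complex-conjugate pair. p(2) = -16 and p(3) = 15 have opposite signs, so a root lies in (2, 3); Newton's method refines it to λ ≈ 2.5983. Dividing out (λ - (2.5983)) leaves approximately λ^2 + 5.5983λ + 11.546. For λ^2 + 5.5983λ + 11.546 the discriminant is -14.8432. It is negative, so the remaining roots are the complex-conjugate pair λ ≈ -2.7991 ± 1.9263i. Their product equals the constant term, so |λ|^2 ≈ 11.546 and |λ| ≈ 3.3979.
Thus the eigenvalues (to 4 decimals) are 2.5983 (modulus 2.5983); -2.7991 ± 1.9263i (modulus 3.3979). The spectral radius is the largest modulus: r(A) ≈ 3.3979. (Cross-check: r(A) ≤ ||A||_2 ≈ 6.3262; equality holds whenever A is normal, though it can also hold for some non-normal A.)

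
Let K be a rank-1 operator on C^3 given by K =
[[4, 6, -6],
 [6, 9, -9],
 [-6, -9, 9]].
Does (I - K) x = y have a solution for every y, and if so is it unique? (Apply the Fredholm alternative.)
(I - K) is invertible (det(I - K) = -21 ≠ 0), so for every y in C^3 the equation (I - K) x = y has a unique solution.

K has rank 1, so it is an outer product K = u v^T: every row of K is a multiple of one row vector. Reading off the entries, u = (2, 3, -3) and v = (2, 3, -3) (row i of K equals u_i·v^T). A rank-one matrix u v^T satisfies K u = u (v·u) and kills the (2)-dimensional subspace v^⊥, so its characteristic polynomial is lambda^2 (lambda - v·u) with v·u = tr K = 22. Hence the eigenvalues of I - K are 1 (multiplicity 2) and 1 - (22) = -21, so det(I - K) = -21. (Direct check: I - K =
[[-3, -6, 6],
 [-6, -8, 9],
 [6, 9, -8]]
has determinant -21.) The finite-dimensional Fredholm alternative says: either (I - K) is invertible, or ker(I - K) ≠ {0} and then range(I - K) = ker((I - K)^*)^⊥, with dim ker(I - K) = dim ker((I - K)^*). Since det(I - K) ≠ 0, 1 is not an eigenvalue of K and ker(I - K) = {0}, so we are in the first case: for every y there is a unique x = (I - K)^(-1) y. Explicitly, by the Sherman–Morrison formula, (I - u v^T)^(-1) = I + u v^T/(1 - v·u), i.e. (I - K)^(-1) = I + K/(-21).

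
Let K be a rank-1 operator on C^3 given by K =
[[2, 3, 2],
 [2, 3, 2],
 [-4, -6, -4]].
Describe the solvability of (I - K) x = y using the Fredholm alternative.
(I - K) is singular (det(I - K) = 0, i.e. 1 ∈ sigma(K)). (I - K) x = y is solvable iff y ⊥ ker((I - K)^*) = span{(2, 3, 2)}, i.e. iff 2y_1 + 3y_2 + 2y_3 = 0. When solvable, the solutions are x = y + c·(1, 1, -2), c arbitrary (ker(I - K) = span{(1, 1, -2)}, dimension 1).

K has rank 1, so it is an outer product K = u v^T: every row of K is a multiple of one row vector. Reading off the entries, u = (1, 1, -2) and v = (2, 3, 2) (row i of K equals u_i·v^T). A rank-one matrix u v^T satisfies K u = u (v·u) and kills the (2)-dimensional subspace v^⊥, so its characteristic polynomial is lambda^2 (lambda - v·u) with v·u = tr K = 1. Hence the eigenvalues of I - K are 1 (multiplicity 2) and 1 - (1) = 0, so det(I - K) = 0. (Direct check: I - K =
[[-1, -3, -2],
 [-2, -2, -2],
 [4, 6, 5]]
has determinant 0.) So 1 is an eigenvalue of K and (I - K) is not invertible. The finite-dimensional Fredholm alternative says: either (I - K) is invertible, or ker(I - K) ≠ {0} and then range(I - K) = ker((I - K)^*)^⊥, with dim ker(I - K) = dim ker((I - K)^*). We are in the second case, so we need both kernels. Kernel of I - K: (I - K) u = u - u (v·u) = u - u = 0, so ker(I - K) = span{u} = span{(1, 1, -2)} (it is exactly 1-dimensional because rank(I - K) = 2). Kernel of the adjoint: K is real, so (I - K)^* = I - K^T = I - v u^T, and (I - v u^T) v = v - v (u·v) = 0; hence ker((I - K)^*) = span{v} = span{(2, 3, 2)}. Therefore (I - K) x = y is solvable iff <y, v> = 0, i.e. iff 2y_1 + 3y_2 + 2y_3 = 0. When this holds, K y = u (v·y) = 0, so (I - K) y = y and x = y is a particular solution; the full solution set is the line x = y + c·u = y + c·(1, 1, -2), c ∈ C.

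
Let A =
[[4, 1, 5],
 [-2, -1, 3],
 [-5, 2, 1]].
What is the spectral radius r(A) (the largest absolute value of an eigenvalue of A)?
r(A) ≈ 5.9613

The eigenvalues of A are the roots of its characteristic polynomial. With M = A (coefficients from the trace, the sum of principal 2x2 minors, and det A):
  p(λ) = det(λ I - M) = λ^3 - 4λ^2 + 20λ + 86.
No integer candidate from the rational root theorem (±divisors of 86) is a root, so the roots are irrational. The cubic discriminant is Δ = -327116 < 0, so there is one real root and a complex-conjugate pair. p(-3) = -37 and p(-2) = 22 have opposite signs, so a root lies in (-3, -2); Newton's method refines it to λ ≈ -2.42. Dividing out (λ - (-2.42)) leaves approximately λ^2 - 6.42λ + 35.5367. For λ^2 - 6.42λ + 35.5367 the discriminant is -100.93. It is negative, so the remaining roots are the complex-conjugate pair λ ≈ 3.21 ± 5.0232i. Their product equals the constant term, so |λ|^2 ≈ 35.5367 and |λ| ≈ 5.9613.
Thus the eigenvalues (to 4 decimals) are -2.42 (modulus 2.42); 3.21 ± 5.0232i (modulus 5.9613). The spectral radius is the largest modulus: r(A) ≈ 5.9613. (Cross-check: r(A) ≤ ||A||_2 ≈ 7.0953; equality holds whenever A is normal, though it can also hold for some non-normal A.)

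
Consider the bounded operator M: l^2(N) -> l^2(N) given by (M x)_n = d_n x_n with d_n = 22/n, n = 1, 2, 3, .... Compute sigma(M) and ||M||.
sigma(M) = {22/n : n ≥ 1} ∪ {0}; ||M|| = 22

A bounded diagonal operator on l^2 with diagonal entries d_n has spectrum equal to the closure of {d_n : n ≥ 1}: every d_n is an eigenvalue (with eigenvector e_n), so {d_n} ⊂ sigma(M); the spectrum is closed, so its closure is too; and for lambda not in the closure, (M - lambda I) has bounded inverse (the diagonal entries 1/(d_n - lambda) are bounded). For our sequence d_n = 22/n, n = 1, 2, 3, ...:
  - {d_n} = {22/n : n ≥ 1}; the only limit point is 0
  - closure = {22/n : n ≥ 1} ∪ {0}
For the norm: a diagonal operator has ||M|| = sup_n |d_n|. Here d_n = 22/n is positive and decreasing, so sup_n |d_n| = d_1 = 22. So ||M|| = 22.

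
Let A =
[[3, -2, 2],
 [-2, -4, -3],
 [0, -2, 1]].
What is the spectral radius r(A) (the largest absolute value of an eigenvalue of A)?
r(A) ≈ 5.284

The eigenvalues of A are the roots of its characteristic polynomial. With M = A (coefficients from the trace, the sum of principal 2x2 minors, and det A):
  p(λ) = det(λ I - M) = λ^3 - 23λ + 26.
No integer candidate from the rational root theorem (±divisors of 26) is a root, so the roots are irrational. The cubic discriminant is Δ = 30416 > 0, so there are three distinct real roots. p(-6) = -52 and p(-5) = 16 have opposite signs, so a root lies in (-6, -5); Newton's method refines it to λ ≈ -5.284. p(1) = 4 and p(2) = -12 have opposite signs, so a root lies in (1, 2); Newton's method refines it to λ ≈ 1.2069. p(4) = -2 and p(5) = 36 have opposite signs, so a root lies in (4, 5); Newton's method refines it to λ ≈ 4.0771. Check (Vieta): the three roots sum to 0, matching tr M = 0.
Thus the eigenvalues (to 4 decimals) are -5.284 (modulus 5.284); 1.2069 (modulus 1.2069); 4.0771 (modulus 4.0771). The spectral radius is the largest modulus: r(A) ≈ 5.284. (Cross-check: r(A) ≤ ||A||_2 ≈ 5.5345; equality holds whenever A is normal, though it can also hold for some non-normal A.)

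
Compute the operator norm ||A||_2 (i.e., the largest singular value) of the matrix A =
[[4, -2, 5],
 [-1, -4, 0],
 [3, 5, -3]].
||A||_2 ≈ 8.0734 (= sqrt(largest eigenvalue of A^T A))

||A||_2 = sigma_max(A) = sqrt(lambda_max(A^T A)). Form the symmetric matrix M = A^T A =
[[26, 11, 11],
 [11, 45, -25],
 [11, -25, 34]].
Its characteristic polynomial (trace, sum of principal 2x2 minors, determinant of M give the coefficients) is
  p(λ) = det(λ I - M) = λ^3 - 105λ^2 + 2717λ - 7921.
No integer candidate from the rational root theorem (±divisors of 7921) is a root, so the roots are irrational. The cubic discriminant is Δ = 3462121696 > 0, so there are three distinct real roots. p(3) = -688 and p(4) = 1331 have opposite signs, so a root lies in (3, 4); Newton's method refines it to λ ≈ 3.3304. p(36) = 467 and p(37) = -484 have opposite signs, so a root lies in (36, 37); Newton's method refines it to λ ≈ 36.4899. p(65) = -316 and p(66) = 1517 have opposite signs, so a root lies in (65, 66); Newton's method refines it to λ ≈ 65.1797. Check (Vieta): the three roots sum to 105, matching tr M = 105.
So the eigenvalues of A^T A are ≈ 3.3304, 36.4899, 65.1797 (all ≥ 0, as they must be for A^T A). The largest is λ_max ≈ 65.1797, hence ||A||_2 = sqrt(λ_max) ≈ 8.0734.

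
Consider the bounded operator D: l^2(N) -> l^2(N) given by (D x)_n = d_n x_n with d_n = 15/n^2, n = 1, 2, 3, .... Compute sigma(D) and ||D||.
sigma(D) = {15/n^2 : n ≥ 1} ∪ {0}; ||D|| = 15

A bounded diagonal operator on l^2 with diagonal entries d_n has spectrum equal to the closure of {d_n : n ≥ 1}: every d_n is an eigenvalue (with eigenvector e_n), so {d_n} ⊂ sigma(D); the spectrum is closed, so its closure is too; and for lambda not in the closure, (D - lambda I) has bounded inverse (the diagonal entries 1/(d_n - lambda) are bounded). For our sequence d_n = 15/n^2, n = 1, 2, 3, ...:
  - {d_n} = {15/n^2 : n ≥ 1}; the only limit point is 0
  - closure = {15/n^2 : n ≥ 1} ∪ {0}
For the norm: a diagonal operator has ||D|| = sup_n |d_n|. Here d_n = 15/n^2 is positive and decreasing, so sup_n |d_n| = d_1 = 15. So ||D|| = 15.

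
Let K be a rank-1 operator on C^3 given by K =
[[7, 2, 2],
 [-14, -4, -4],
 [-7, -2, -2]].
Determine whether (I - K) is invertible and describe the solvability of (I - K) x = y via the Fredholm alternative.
(I - K) is singular (det(I - K) = 0, i.e. 1 ∈ sigma(K)). (I - K) x = y is solvable iff y ⊥ ker((I - K)^*) = span{(7, 2, 2)}, i.e. iff 7y_1 + 2y_2 + 2y_3 = 0. When solvable, the solutions are x = y + c·(1, -2, -1), c arbitrary (ker(I - K) = span{(1, -2, -1)}, dimension 1).

K has rank 1, so it is an outer product K = u v^T: every row of K is a multiple of one row vector. Reading off the entries, u = (1, -2, -1) and v = (7, 2, 2) (row i of K equals u_i·v^T). A rank-one matrix u v^T satisfies K u = u (v·u) and kills the (2)-dimensional subspace v^⊥, so its characteristic polynomial is lambda^2 (lambda - v·u) with v·u = tr K = 1. Hence the eigenvalues of I - K are 1 (multiplicity 2) and 1 - (1) = 0, so det(I - K) = 0. (Direct check: I - K =
[[-6, -2, -2],
 [14, 5, 4],
 [7, 2, 3]]
has determinant 0.) So 1 is an eigenvalue of K and (I - K) is not invertible. The finite-dimensional Fredholm alternative says: either (I - K) is invertible, or ker(I - K) ≠ {0} and then range(I - K) = ker((I - K)^*)^⊥, with dim ker(I - K) = dim ker((I - K)^*). We are in the second case, so we need both kernels. Kernel of I - K: (I - K) u = u - u (v·u) = u - u = 0, so ker(I - K) = span{u} = span{(1, -2, -1)} (it is exactly 1-dimensional because rank(I - K) = 2). Kernel of the adjoint: K is real, so (I - K)^* = I - K^T = I - v u^T, and (I - v u^T) v = v - v (u·v) = 0; hence ker((I - K)^*) = span{v} = span{(7, 2, 2)}. Therefore (I - K) x = y is solvable iff <y, v> = 0, i.e. iff 7y_1 + 2y_2 + 2y_3 = 0. When this holds, K y = u (v·y) = 0, so (I - K) y = y and x = y is a particular solution; the full solution set is the line x = y + c·u = y + c·(1, -2, -1), c ∈ C.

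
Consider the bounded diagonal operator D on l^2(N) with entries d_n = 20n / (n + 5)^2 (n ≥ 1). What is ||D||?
||D|| = 1 (attained at n = 5)

For D diagonal, ||D|| = sup_n |d_n|. Treat f(x) = 20x / (x + 5)^2 for real x > 0. By the quotient rule, f'(x) = 20(5 - x)/(x + 5)^3, which is positive for x < 5 and negative for x > 5. So f has a unique maximum at x = 5, and since 5 is a positive integer, the supremum over n ≥ 1 is attained at n = 5: d_5 = 20·5/(5 + 5)^2 = 20·5/100 = 1. Hence ||D|| = 1.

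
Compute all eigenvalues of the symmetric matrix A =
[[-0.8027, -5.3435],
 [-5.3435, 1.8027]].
sigma(A) ≈ {-5, 6}

A is real symmetric, so its spectrum consists of real eigenvalues. Expanding the characteristic polynomial of the displayed matrix gives
  det(λ I - A) = p(λ) = λ^2 + (-1)λ + (-30).
Solving p(λ) = 0 yields eigenvalues ≈ -5, 6. (A is shown rounded to 4 decimals, so these recover the underlying integer eigenvalues to within that precision.)
Verification: the trace of A = 1 equals the sum of eigenvalues 1, and det(A) ≈ -30.0000 matches the eigenvalue product -30.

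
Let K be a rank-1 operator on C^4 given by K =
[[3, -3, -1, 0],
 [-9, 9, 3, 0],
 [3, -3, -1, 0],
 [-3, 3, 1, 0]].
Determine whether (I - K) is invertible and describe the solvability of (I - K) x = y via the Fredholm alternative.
(I - K) is invertible (det(I - K) = -10 ≠ 0), so for every y in C^4 the equation (I - K) x = y has a unique solution.

K has rank 1, so it is an outer product K = u v^T: every row of K is a multiple of one row vector. Reading off the entries, u = (1, -3, 1, -1) and v = (3, -3, -1, 0) (row i of K equals u_i·v^T). A rank-one matrix u v^T satisfies K u = u (v·u) and kills the (3)-dimensional subspace v^⊥, so its characteristic polynomial is lambda^3 (lambda - v·u) with v·u = tr K = 11. Hence the eigenvalues of I - K are 1 (multiplicity 3) and 1 - (11) = -10, so det(I - K) = -10. (Direct check: I - K =
[[-2, 3, 1, 0],
 [9, -8, -3, 0],
 [-3, 3, 2, 0],
 [3, -3, -1, 1]]
has determinant -10.) The finite-dimensional Fredholm alternative says: either (I - K) is invertible, or ker(I - K) ≠ {0} and then range(I - K) = ker((I - K)^*)^⊥, with dim ker(I - K) = dim ker((I - K)^*). Since det(I - K) ≠ 0, 1 is not an eigenvalue of K and ker(I - K) = {0}, so we are in the first case: for every y there is a unique x = (I - K)^(-1) y. Explicitly, by the Sherman–Morrison formula, (I - u v^T)^(-1) = I + u v^T/(1 - v·u), i.e. (I - K)^(-1) = I + K/(-10).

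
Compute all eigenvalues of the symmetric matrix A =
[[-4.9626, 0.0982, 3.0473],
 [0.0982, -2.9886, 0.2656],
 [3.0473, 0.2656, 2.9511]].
sigma(A) ≈ {-6, -3, 4}

A is real symmetric, so its spectrum consists of real eigenvalues. Expanding the characteristic polynomial of the displayed matrix gives
  det(λ I - A) = p(λ) = λ^3 + (5)λ^2 + (-18)λ + (-72.0013).
Solving p(λ) = 0 yields eigenvalues ≈ -6, -3, 4. (A is shown rounded to 4 decimals, so these recover the underlying integer eigenvalues to within that precision.)
Verification: the trace of A = -5 equals the sum of eigenvalues -5, and det(A) ≈ 72.0013 matches the eigenvalue product 72.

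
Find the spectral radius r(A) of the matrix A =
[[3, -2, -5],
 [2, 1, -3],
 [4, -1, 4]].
r(A) ≈ 5.0222

The eigenvalues of A are the roots of its characteristic polynomial. With M = A (coefficients from the trace, the sum of principal 2x2 minors, and det A):
  p(λ) = det(λ I - M) = λ^3 - 8λ^2 + 40λ - 73.
No integer candidate from the rational root theorem (±divisors of 73) is a root, so the roots are irrational. The cubic discriminant is Δ = -26507 < 0, so there is one real root and a complex-conjugate pair. p(2) = -17 and p(3) = 2 have opposite signs, so a root lies in (2, 3); Newton's method refines it to λ ≈ 2.8942. Dividing out (λ - (2.8942)) leaves approximately λ^2 - 5.1058λ + 25.2228. For λ^2 - 5.1058λ + 25.2228 the discriminant is -74.822. It is negative, so the remaining roots are the complex-conjugate pair λ ≈ 2.5529 ± 4.325i. Their product equals the constant term, so |λ|^2 ≈ 25.2228 and |λ| ≈ 5.0222.
Thus the eigenvalues (to 4 decimals) are 2.8942 (modulus 2.8942); 2.5529 ± 4.325i (modulus 5.0222). The spectral radius is the largest modulus: r(A) ≈ 5.0222. (Cross-check: r(A) ≤ ||A||_2 ≈ 7.1858; equality holds whenever A is normal, though it can also hold for some non-normal A.)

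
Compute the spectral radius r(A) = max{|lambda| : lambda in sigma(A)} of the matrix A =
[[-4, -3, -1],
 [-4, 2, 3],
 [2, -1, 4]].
r(A) ≈ 5.605

The eigenvalues of A are the roots of its characteristic polynomial. With M = A (coefficients from the trace, the sum of principal 2x2 minors, and det A):
  p(λ) = det(λ I - M) = λ^3 - 2λ^2 - 23λ + 110.
No integer candidate from the rational root theorem (±divisors of 110) is a root, so the roots are irrational. The cubic discriminant is Δ = -181316 < 0, so there is one real root and a complex-conjugate pair. p(-6) = -40 and p(-5) = 50 have opposite signs, so a root lies in (-6, -5); Newton's method refines it to λ ≈ -5.605. Dividing out (λ - (-5.605)) leaves approximately λ^2 - 7.605λ + 19.6255. For λ^2 - 7.605λ + 19.6255 the discriminant is -20.6665. It is negative, so the remaining roots are the complex-conjugate pair λ ≈ 3.8025 ± 2.273i. Their product equals the constant term, so |λ|^2 ≈ 19.6255 and |λ| ≈ 4.4301.
Thus the eigenvalues (to 4 decimals) are -5.605 (modulus 5.605); 3.8025 ± 2.273i (modulus 4.4301). The spectral radius is the largest modulus: r(A) ≈ 5.605. (Cross-check: r(A) ≤ ||A||_2 ≈ 6.0169; equality holds whenever A is normal, though it can also hold for some non-normal A.)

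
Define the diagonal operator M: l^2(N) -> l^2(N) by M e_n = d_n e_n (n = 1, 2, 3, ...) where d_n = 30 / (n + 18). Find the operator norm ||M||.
||M|| = 30/19 (attained at n = 1)

For M diagonal, ||M|| = sup_n |d_n| = sup_n 30/(n + 18). This is positive and strictly decreasing in n, so the supremum is attained at n = 1: d_1 = 30/(1 + 18) = 30/19. Hence ||M|| = 30/19.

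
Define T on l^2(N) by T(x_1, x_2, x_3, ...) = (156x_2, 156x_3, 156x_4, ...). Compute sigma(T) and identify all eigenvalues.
sigma(T) = closed disk {z in C : |z| ≤ 156}; sigma_p(T) = open disk {z in C : |z| < 156}

Note T = 156·V where V is the unit left shift (V x)_k = x_{k+1}; so sigma(T) = 156·sigma(V) and ||T|| = 156||V||. ||T x||^2 = 24336sum_{k≥2} |x_k|^2 ≤ 24336||x||^2, with equality on {x : x_1 = 0}, so ||T|| = 156. For any lambda with |lambda| < 156, set r = lambda/156 (|r| < 1); the vector x = (1, r, r^2, ...) is in l^2 and satisfies T x = 156(r, r^2, ...) = lambda x, so lambda is an eigenvalue. On the boundary |lambda| = 156 the geometric series diverges, so no l^2 eigenvector exists, but these lambda lie in the approximate point spectrum. Hence sigma(T) is the closed disk of radius 156 and sigma_p(T) is the open disk.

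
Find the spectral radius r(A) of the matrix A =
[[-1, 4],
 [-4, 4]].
r(A) = sqrt(12) ≈ 3.4641

The eigenvalues of A are the roots of its characteristic polynomial. With M = A (coefficients from the trace and determinant):
  p(λ) = det(λ I - M) = λ^2 - 3λ + 12.
For λ^2 - 3λ + 12 the discriminant is -39. It is negative, so the roots are the complex-conjugate pair λ = 3/2 ± (sqrt(39)/2) i ≈ 1.5 ± 3.1225i. For a conjugate pair the product of the roots equals the constant term, so |λ|^2 = 12 and |λ| = sqrt(12) ≈ 3.4641.
Thus the eigenvalues (to 4 decimals) are 1.5 ± 3.1225i (modulus 3.4641). The spectral radius is the largest modulus: r(A) = sqrt(12) ≈ 3.4641. (Cross-check: r(A) ≤ ||A||_2 ≈ 6.772; equality holds whenever A is normal, though it can also hold for some non-normal A.)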